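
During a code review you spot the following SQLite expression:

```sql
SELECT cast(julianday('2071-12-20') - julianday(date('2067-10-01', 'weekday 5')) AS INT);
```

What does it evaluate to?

1535

`weekday 5` advances to the next Friday; 2067-10-01 is a Saturday, so it moves forward to 2067-10-07.
24 days remain in October 2067 after the 7th (31 − 7).
Full months from November 2067 through November 2071 contribute their day counts.
Then 20 days into December 2071.
Total: 24 + 30 + 31 + 31 + 29 + 31 + 30 + 31 + 30 + 31 + 31 + 30 + 31 + 30 + 31 + 31 + 28 + 31 + 30 + 31 + 30 + 31 + 31 + 30 + 31 + 30 + 31 + 31 + 28 + 31 + 30 + 31 + 30 + 31 + 31 + 30 + 31 + 30 + 31 + 31 + 28 + 31 + 30 + 31 + 30 + 31 + 31 + 30 + 31 + 30 + 20 = 1535.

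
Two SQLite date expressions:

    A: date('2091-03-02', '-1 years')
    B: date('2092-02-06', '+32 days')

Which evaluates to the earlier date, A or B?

A

A = 2090-03-02.
B = 2092-03-09.
A is earlier.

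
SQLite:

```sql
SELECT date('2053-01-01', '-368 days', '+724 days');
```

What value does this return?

Applying '-368 days' to 2053-01-01: counting 368 days back gives 2051-12-30.
Applying '+724 days' to 2051-12-30: counting 724 days forward gives 2053-12-23.

2053-12-23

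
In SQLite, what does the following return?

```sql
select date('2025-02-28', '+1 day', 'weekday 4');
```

February 2025 has 28 days; 0 remain after the 28th, so 1 days reach 2025-03-01.
`weekday 4` advances to the next Thursday; 2025-03-01 is a Saturday, so it moves forward to 2025-03-06.

2025-03-06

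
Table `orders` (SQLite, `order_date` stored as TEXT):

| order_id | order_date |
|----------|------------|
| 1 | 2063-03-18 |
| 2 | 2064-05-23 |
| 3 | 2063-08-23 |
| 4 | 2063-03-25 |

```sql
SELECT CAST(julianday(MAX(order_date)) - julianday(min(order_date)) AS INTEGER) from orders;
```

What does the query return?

432

MIN = 2063-03-18, MAX = 2064-05-23.
13 days remain in March 2063 after the 18th (31 − 18).
Full months from April 2063 through April 2064 contribute their day counts.
Then 23 days into May 2064.
Total: 13 + 30 + 31 + 30 + 31 + 31 + 30 + 31 + 30 + 31 + 31 + 29 + 31 + 30 + 23 = 432.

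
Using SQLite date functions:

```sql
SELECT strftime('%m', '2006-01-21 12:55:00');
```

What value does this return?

`%m` extracts the 2-digit month (01-12): 01.

01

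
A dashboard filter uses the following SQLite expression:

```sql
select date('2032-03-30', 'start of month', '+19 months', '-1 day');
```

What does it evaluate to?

2033-09-30

`start of month` rewinds 2032-03-30 to 2032-03-01.
Adding +19 months to 2032-03-01 gives 2033-10-01.
Going back 1 day from 2033-10-01 reaches 2033-09-30 (last day of September, 30 days).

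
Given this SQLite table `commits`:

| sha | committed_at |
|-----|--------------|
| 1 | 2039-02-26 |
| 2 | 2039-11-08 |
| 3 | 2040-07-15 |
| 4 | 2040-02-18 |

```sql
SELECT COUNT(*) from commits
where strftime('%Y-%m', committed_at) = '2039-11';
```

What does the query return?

1

Rows with year-month 2039-11: 2039-11-08 → 1.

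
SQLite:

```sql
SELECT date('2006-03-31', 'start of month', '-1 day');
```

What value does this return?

2006-02-28

`start of month` rewinds 2006-03-31 to 2006-03-01.
Going back 1 day from 2006-03-01 reaches 2006-02-28 (last day of February, 28 days).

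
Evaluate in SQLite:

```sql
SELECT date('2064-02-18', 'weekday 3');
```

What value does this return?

`weekday 3` advances to the next Wednesday; 2064-02-18 is a Monday, so it moves forward to 2064-02-20.

2064-02-20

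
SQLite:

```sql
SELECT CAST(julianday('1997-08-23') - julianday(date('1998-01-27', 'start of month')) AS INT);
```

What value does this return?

-131

`start of month` rewinds 1998-01-27 to 1998-01-01.
8 days remain in August 1997 after the 23rd (31 − 23).
September 1997: 30 days.
October 1997: 31 days.
November 1997: 30 days.
December 1997: 31 days.
Then 1 day into January 1998.
Total: 8 + 30 + 31 + 30 + 31 + 1 = 131.
The subtraction is earlier − later, so the result is −131 → -131.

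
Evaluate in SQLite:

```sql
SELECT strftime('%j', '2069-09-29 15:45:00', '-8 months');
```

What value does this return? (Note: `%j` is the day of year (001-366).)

First apply '-8 months': 2069-09-29 15:45:00 → 2069-01-29 15:45:00.
Day-of-year for 2069-01-29: days since 2069-01-01 inclusive = 29, zero-padded to 029.

029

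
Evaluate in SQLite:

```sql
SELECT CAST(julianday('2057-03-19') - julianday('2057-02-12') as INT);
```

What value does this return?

35

16 days remain in February 2057 after the 12th (28 − 12).
Then 19 days into March 2057.
Total: 16 + 19 = 35.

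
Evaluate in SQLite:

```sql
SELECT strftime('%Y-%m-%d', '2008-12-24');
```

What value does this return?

`%Y-%m-%d` extracts the ISO date: 2008-12-24.

2008-12-24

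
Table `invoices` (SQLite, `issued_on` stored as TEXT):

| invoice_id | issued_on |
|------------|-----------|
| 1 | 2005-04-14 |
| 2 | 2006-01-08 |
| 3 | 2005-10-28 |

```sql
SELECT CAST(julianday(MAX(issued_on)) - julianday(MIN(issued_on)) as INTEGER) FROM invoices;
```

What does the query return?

269

MIN = 2005-04-14, MAX = 2006-01-08.
16 days remain in April 2005 after the 14th (30 − 14).
Full months from May 2005 through December 2005 contribute their day counts.
Then 8 days into January 2006.
Total: 16 + 31 + 30 + 31 + 31 + 30 + 31 + 30 + 31 + 8 = 269.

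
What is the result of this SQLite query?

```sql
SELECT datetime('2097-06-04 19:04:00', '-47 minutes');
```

-47 minutes from 2097-06-04 19:04:00 is 2097-06-04 18:17:00.

2097-06-04 18:17:00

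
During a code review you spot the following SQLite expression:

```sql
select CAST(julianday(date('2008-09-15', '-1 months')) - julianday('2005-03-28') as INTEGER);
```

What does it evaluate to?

Adding -1 month to 2008-09-15 gives 2008-08-15.
3 days remain in March 2005 after the 28th (31 − 28).
Full months from April 2005 through July 2008 contribute their day counts.
Then 15 days into August 2008.
Total: 3 + 30 + 31 + 30 + 31 + 31 + 30 + 31 + 30 + 31 + 31 + 28 + 31 + 30 + 31 + 30 + 31 + 31 + 30 + 31 + 30 + 31 + 31 + 28 + 31 + 30 + 31 + 30 + 31 + 31 + 30 + 31 + 30 + 31 + 31 + 29 + 31 + 30 + 31 + 30 + 31 + 15 = 1236.

1236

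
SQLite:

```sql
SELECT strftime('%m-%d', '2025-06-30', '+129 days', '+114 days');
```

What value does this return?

02-28

First apply '+129 days', '+114 days': 2025-06-30 → 2026-02-28.
`%m-%d` extracts the month-day: 02-28.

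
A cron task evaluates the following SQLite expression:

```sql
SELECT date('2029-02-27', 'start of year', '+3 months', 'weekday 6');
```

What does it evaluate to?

2029-04-07

`start of year` rewinds 2029-02-27 to 2029-01-01.
Adding +3 months to 2029-01-01 gives 2029-04-01.
`weekday 6` advances to the next Saturday; 2029-04-01 is a Sunday, so it moves forward to 2029-04-07.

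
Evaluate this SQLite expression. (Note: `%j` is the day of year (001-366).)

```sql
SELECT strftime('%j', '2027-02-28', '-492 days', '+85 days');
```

017

First apply '-492 days', '+85 days': 2027-02-28 → 2026-01-17.
Day-of-year for 2026-01-17: days since 2026-01-01 inclusive = 17, zero-padded to 017.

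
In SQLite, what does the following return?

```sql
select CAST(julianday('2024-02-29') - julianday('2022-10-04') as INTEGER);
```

513

27 days remain in October 2022 after the 4th (31 − 4).
Full months from November 2022 through January 2024 contribute their day counts.
Then 29 days into February 2024.
Total: 27 + 30 + 31 + 31 + 28 + 31 + 30 + 31 + 30 + 31 + 31 + 30 + 31 + 30 + 31 + 31 + 29 = 513.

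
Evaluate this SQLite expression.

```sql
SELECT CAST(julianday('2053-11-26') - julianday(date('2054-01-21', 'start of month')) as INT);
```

-36

`start of month` rewinds 2054-01-21 to 2054-01-01.
4 days remain in November 2053 after the 26th (30 − 26).
December 2053: 31 days.
Then 1 day into January 2054.
Total: 4 + 31 + 1 = 36.
The subtraction is earlier − later, so the result is −36 → -36.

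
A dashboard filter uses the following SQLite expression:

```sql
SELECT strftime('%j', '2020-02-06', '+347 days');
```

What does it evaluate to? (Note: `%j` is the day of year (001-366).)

018

First apply '+347 days': 2020-02-06 → 2021-01-18.
Day-of-year for 2021-01-18: days since 2021-01-01 inclusive = 18, zero-padded to 018.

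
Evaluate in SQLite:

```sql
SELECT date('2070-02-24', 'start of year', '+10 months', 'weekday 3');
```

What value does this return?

2070-11-05

`start of year` rewinds 2070-02-24 to 2070-01-01.
Adding +10 months to 2070-01-01 gives 2070-11-01.
`weekday 3` advances to the next Wednesday; 2070-11-01 is a Saturday, so it moves forward to 2070-11-05.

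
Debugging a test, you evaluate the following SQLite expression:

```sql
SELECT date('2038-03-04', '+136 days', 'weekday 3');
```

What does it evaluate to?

Applying '+136 days' to 2038-03-04: counting 136 days forward gives 2038-07-18.
`weekday 3` advances to the next Wednesday; 2038-07-18 is a Sunday, so it moves forward to 2038-07-21.

2038-07-21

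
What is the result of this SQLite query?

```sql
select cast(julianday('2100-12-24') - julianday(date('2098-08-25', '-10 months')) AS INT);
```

Adding -10 months to 2098-08-25 gives 2097-10-25.
6 days remain in October 2097 after the 25th (31 − 25).
Full months from November 2097 through November 2100 contribute their day counts.
Then 24 days into December 2100.
Total: 6 + 30 + 31 + 31 + 28 + 31 + 30 + 31 + 30 + 31 + 31 + 30 + 31 + 30 + 31 + 31 + 28 + 31 + 30 + 31 + 30 + 31 + 31 + 30 + 31 + 30 + 31 + 31 + 28 + 31 + 30 + 31 + 30 + 31 + 31 + 30 + 31 + 30 + 24 = 1155.

1155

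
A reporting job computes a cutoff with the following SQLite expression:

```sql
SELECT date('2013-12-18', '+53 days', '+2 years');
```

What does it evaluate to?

Applying '+53 days' to 2013-12-18: counting 53 days forward gives 2014-02-09.
Adding +2 years to 2014-02-09 gives 2016-02-09.

2016-02-09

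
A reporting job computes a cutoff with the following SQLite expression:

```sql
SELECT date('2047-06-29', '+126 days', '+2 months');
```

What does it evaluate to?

2048-01-02

Applying '+126 days' to 2047-06-29: counting 126 days forward gives 2047-11-02.
Adding +2 months to 2047-11-02 gives 2048-01-02.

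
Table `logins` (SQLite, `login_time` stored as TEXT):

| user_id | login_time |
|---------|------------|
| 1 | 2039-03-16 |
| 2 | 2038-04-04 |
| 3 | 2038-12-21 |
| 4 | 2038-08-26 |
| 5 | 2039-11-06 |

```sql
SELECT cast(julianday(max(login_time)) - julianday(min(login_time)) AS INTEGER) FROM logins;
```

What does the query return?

MIN = 2038-04-04, MAX = 2039-11-06.
26 days remain in April 2038 after the 4th (30 − 4).
Full months from May 2038 through October 2039 contribute their day counts.
Then 6 days into November 2039.
Total: 26 + 31 + 30 + 31 + 31 + 30 + 31 + 30 + 31 + 31 + 28 + 31 + 30 + 31 + 30 + 31 + 31 + 30 + 31 + 6 = 581.

581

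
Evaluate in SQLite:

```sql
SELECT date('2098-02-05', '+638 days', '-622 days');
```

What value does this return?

Applying '+638 days' to 2098-02-05: counting 638 days forward gives 2099-11-05.
Applying '-622 days' to 2099-11-05: counting 622 days back gives 2098-02-21.

2098-02-21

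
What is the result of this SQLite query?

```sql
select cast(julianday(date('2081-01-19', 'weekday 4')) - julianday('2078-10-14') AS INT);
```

`weekday 4` advances to the next Thursday; 2081-01-19 is a Sunday, so it moves forward to 2081-01-23.
17 days remain in October 2078 after the 14th (31 − 14).
Full months from November 2078 through December 2080 contribute their day counts.
Then 23 days into January 2081.
Total: 17 + 30 + 31 + 31 + 28 + 31 + 30 + 31 + 30 + 31 + 31 + 30 + 31 + 30 + 31 + 31 + 29 + 31 + 30 + 31 + 30 + 31 + 31 + 30 + 31 + 30 + 31 + 23 = 832.

832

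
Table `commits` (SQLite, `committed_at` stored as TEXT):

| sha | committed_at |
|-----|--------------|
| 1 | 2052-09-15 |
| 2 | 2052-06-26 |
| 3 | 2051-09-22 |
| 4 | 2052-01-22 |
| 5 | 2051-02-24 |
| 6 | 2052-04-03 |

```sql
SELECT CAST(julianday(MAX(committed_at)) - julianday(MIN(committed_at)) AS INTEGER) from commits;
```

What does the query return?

569

MIN = 2051-02-24, MAX = 2052-09-15.
4 days remain in February 2051 after the 24th (28 − 24).
Full months from March 2051 through August 2052 contribute their day counts.
Then 15 days into September 2052.
Total: 4 + 31 + 30 + 31 + 30 + 31 + 31 + 30 + 31 + 30 + 31 + 31 + 29 + 31 + 30 + 31 + 30 + 31 + 31 + 15 = 569.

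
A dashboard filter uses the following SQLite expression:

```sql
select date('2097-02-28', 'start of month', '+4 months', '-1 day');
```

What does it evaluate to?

2097-05-31

`start of month` rewinds 2097-02-28 to 2097-02-01.
Adding +4 months to 2097-02-01 gives 2097-06-01.
Going back 1 day from 2097-06-01 reaches 2097-05-31 (last day of May, 31 days).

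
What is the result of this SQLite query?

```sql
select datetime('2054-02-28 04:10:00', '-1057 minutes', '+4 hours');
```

2054-02-27 14:33:00

1057 minutes = 17h 37m; -1057 minutes from 2054-02-28 04:10:00 is 2054-02-27 10:33:00 (crosses midnight).
+4 hours from 2054-02-27 10:33:00 is 2054-02-27 14:33:00.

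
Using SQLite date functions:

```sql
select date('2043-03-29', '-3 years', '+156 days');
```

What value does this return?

2040-09-01

Adding -3 years to 2043-03-29 gives 2040-03-29.
Applying '+156 days' to 2040-03-29: counting 156 days forward gives 2040-09-01.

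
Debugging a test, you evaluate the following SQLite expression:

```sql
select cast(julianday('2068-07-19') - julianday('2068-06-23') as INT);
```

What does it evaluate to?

26

7 days remain in June 2068 after the 23rd (30 − 23).
Then 19 days into July 2068.
Total: 7 + 19 = 26.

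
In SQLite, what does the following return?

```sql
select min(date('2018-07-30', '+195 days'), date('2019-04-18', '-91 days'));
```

2019-01-17

date('2018-07-30', '+195 days') → 2019-02-10.
date('2019-04-18', '-91 days') → 2019-01-17.
Earlier of the two is 2019-01-17.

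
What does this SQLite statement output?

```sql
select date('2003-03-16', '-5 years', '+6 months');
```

1998-09-16

Adding -5 years to 2003-03-16 gives 1998-03-16.
Adding +6 months to 1998-03-16 gives 1998-09-16.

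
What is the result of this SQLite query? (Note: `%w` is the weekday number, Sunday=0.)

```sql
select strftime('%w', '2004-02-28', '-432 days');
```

First apply '-432 days': 2004-02-28 → 2002-12-23.
2002-12-23 is a Monday; with Sunday=0 that is 1.

1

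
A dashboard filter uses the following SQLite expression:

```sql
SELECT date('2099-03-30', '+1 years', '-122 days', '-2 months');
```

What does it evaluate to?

Adding +1 year to 2099-03-30 gives 2100-03-30.
Applying '-122 days' to 2100-03-30: counting 122 days back gives 2099-11-28.
Adding -2 months to 2099-11-28 gives 2099-09-28.

2099-09-28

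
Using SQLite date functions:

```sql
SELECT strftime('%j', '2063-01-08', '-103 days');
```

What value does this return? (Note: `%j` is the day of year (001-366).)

270

First apply '-103 days': 2063-01-08 → 2062-09-27.
Day-of-year for 2062-09-27: days since 2062-01-01 inclusive = 270, zero-padded to 270.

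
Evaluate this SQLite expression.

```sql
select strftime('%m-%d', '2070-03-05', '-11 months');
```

First apply '-11 months': 2070-03-05 → 2069-04-05.
`%m-%d` extracts the month-day: 04-05.

04-05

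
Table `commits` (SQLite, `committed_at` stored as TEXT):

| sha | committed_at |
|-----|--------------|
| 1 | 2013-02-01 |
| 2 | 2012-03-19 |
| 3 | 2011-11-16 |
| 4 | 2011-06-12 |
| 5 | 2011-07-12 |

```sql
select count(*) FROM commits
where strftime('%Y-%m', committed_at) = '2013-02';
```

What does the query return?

1

Rows with year-month 2013-02: 2013-02-01 → 1.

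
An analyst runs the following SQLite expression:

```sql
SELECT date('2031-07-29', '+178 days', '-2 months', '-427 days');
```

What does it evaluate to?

2030-09-22

Applying '+178 days' to 2031-07-29: counting 178 days forward gives 2032-01-23.
Adding -2 months to 2032-01-23 gives 2031-11-23.
Applying '-427 days' to 2031-11-23: counting 427 days back gives 2030-09-22.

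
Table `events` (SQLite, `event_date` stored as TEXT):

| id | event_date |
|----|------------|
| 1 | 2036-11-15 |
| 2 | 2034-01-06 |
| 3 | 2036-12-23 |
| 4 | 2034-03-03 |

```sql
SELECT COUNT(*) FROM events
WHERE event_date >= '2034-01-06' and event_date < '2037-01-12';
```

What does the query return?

Rows in [2034-01-06, 2037-01-12): 2036-11-15, 2034-01-06, 2036-12-23, 2034-03-03 → 4 rows.

4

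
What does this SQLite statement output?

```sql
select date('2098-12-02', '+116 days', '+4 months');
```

Applying '+116 days' to 2098-12-02: counting 116 days forward gives 2099-03-28.
Adding +4 months to 2099-03-28 gives 2099-07-28.

2099-07-28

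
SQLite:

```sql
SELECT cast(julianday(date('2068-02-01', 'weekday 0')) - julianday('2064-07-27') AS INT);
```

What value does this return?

1288

`weekday 0` advances to the next Sunday; 2068-02-01 is a Wednesday, so it moves forward to 2068-02-05.
4 days remain in July 2064 after the 27th (31 − 27).
Full months from August 2064 through January 2068 contribute their day counts.
Then 5 days into February 2068.
Total: 4 + 31 + 30 + 31 + 30 + 31 + 31 + 28 + 31 + 30 + 31 + 30 + 31 + 31 + 30 + 31 + 30 + 31 + 31 + 28 + 31 + 30 + 31 + 30 + 31 + 31 + 30 + 31 + 30 + 31 + 31 + 28 + 31 + 30 + 31 + 30 + 31 + 31 + 30 + 31 + 30 + 31 + 31 + 5 = 1288.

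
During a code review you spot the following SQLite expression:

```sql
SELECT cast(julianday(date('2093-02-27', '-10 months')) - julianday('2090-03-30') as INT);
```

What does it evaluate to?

759

Adding -10 months to 2093-02-27 gives 2092-04-27.
1 day remains in March 2090 after the 30th (31 − 30).
Full months from April 2090 through March 2092 contribute their day counts.
Then 27 days into April 2092.
Total: 1 + 30 + 31 + 30 + 31 + 31 + 30 + 31 + 30 + 31 + 31 + 28 + 31 + 30 + 31 + 30 + 31 + 31 + 30 + 31 + 30 + 31 + 31 + 29 + 31 + 27 = 759.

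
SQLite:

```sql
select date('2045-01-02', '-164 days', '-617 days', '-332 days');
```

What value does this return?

Applying '-164 days' to 2045-01-02: counting 164 days back gives 2044-07-22.
Applying '-617 days' to 2044-07-22: counting 617 days back gives 2042-11-13.
Applying '-332 days' to 2042-11-13: counting 332 days back gives 2041-12-16.

2041-12-16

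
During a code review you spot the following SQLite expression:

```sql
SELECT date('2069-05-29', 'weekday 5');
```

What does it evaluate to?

2069-05-31

`weekday 5` advances to the next Friday; 2069-05-29 is a Wednesday, so it moves forward to 2069-05-31.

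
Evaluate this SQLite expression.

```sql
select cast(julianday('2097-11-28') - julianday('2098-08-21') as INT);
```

-266

2 days remain in November 2097 after the 28th (30 − 28).
Full months from December 2097 through July 2098 contribute their day counts.
Then 21 days into August 2098.
Total: 2 + 31 + 31 + 28 + 31 + 30 + 31 + 30 + 31 + 21 = 266.
The subtraction is earlier − later, so the result is −266 → -266.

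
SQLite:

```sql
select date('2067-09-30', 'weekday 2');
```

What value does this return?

`weekday 2` advances to the next Tuesday; 2067-09-30 is a Friday, so it moves forward to 2067-10-04.

2067-10-04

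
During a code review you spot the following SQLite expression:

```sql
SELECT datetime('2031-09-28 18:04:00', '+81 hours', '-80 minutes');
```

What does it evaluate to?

+81 hours from 2031-09-28 18:04:00 is 2031-10-02 03:04:00 (crosses midnight).
80 minutes = 1h 20m; -80 minutes from 2031-10-02 03:04:00 is 2031-10-02 01:44:00.

2031-10-02 01:44:00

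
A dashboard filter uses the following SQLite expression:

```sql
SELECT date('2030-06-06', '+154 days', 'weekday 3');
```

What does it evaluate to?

2030-11-13

Applying '+154 days' to 2030-06-06: counting 154 days forward gives 2030-11-07.
`weekday 3` advances to the next Wednesday; 2030-11-07 is a Thursday, so it moves forward to 2030-11-13.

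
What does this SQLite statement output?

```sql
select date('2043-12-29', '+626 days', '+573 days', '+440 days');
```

Applying '+626 days' to 2043-12-29: counting 626 days forward gives 2045-09-15.
Applying '+573 days' to 2045-09-15: counting 573 days forward gives 2047-04-11.
Applying '+440 days' to 2047-04-11: counting 440 days forward gives 2048-06-24.

2048-06-24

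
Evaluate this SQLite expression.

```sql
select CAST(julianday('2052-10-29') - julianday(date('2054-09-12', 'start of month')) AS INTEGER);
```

-672

`start of month` rewinds 2054-09-12 to 2054-09-01.
2 days remain in October 2052 after the 29th (31 − 29).
Full months from November 2052 through August 2054 contribute their day counts.
Then 1 day into September 2054.
Total: 2 + 30 + 31 + 31 + 28 + 31 + 30 + 31 + 30 + 31 + 31 + 30 + 31 + 30 + 31 + 31 + 28 + 31 + 30 + 31 + 30 + 31 + 31 + 1 = 672.
The subtraction is earlier − later, so the result is −672 → -672.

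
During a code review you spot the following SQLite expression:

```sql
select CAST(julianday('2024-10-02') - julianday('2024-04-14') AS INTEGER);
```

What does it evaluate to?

16 days remain in April 2024 after the 14th (30 − 14).
May 2024: 31 days.
June 2024: 30 days.
July 2024: 31 days.
August 2024: 31 days.
September 2024: 30 days.
Then 2 days into October 2024.
Total: 16 + 31 + 30 + 31 + 31 + 30 + 2 = 171.

171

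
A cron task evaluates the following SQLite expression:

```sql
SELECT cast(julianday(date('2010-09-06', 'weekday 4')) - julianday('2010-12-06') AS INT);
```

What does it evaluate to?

`weekday 4` advances to the next Thursday; 2010-09-06 is a Monday, so it moves forward to 2010-09-09.
21 days remain in September 2010 after the 9th (30 − 9).
October 2010: 31 days.
November 2010: 30 days.
Then 6 days into December 2010.
Total: 21 + 31 + 30 + 6 = 88.
The subtraction is earlier − later, so the result is −88 → -88.

-88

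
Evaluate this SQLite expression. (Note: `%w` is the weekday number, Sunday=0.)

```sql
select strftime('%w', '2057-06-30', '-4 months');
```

First apply '-4 months': 2057-06-30 → 2057-03-02.
2057-03-02 is a Friday; with Sunday=0 that is 5.

5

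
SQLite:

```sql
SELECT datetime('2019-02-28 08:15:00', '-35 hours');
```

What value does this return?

2019-02-26 21:15:00

-35 hours from 2019-02-28 08:15:00 is 2019-02-26 21:15:00 (crosses midnight).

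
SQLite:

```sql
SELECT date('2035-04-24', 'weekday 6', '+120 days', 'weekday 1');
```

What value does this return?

`weekday 6` advances to the next Saturday; 2035-04-24 is a Tuesday, so it moves forward to 2035-04-28.
Applying '+120 days' to 2035-04-28: counting 120 days forward gives 2035-08-26.
`weekday 1` advances to the next Monday; 2035-08-26 is a Sunday, so it moves forward to 2035-08-27.

2035-08-27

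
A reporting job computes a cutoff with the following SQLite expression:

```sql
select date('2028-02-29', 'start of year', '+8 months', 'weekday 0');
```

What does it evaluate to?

2028-09-03

`start of year` rewinds 2028-02-29 to 2028-01-01.
Adding +8 months to 2028-01-01 gives 2028-09-01.
`weekday 0` advances to the next Sunday; 2028-09-01 is a Friday, so it moves forward to 2028-09-03.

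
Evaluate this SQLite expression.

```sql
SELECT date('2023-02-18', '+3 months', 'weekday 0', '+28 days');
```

Adding +3 months to 2023-02-18 gives 2023-05-18.
`weekday 0` advances to the next Sunday; 2023-05-18 is a Thursday, so it moves forward to 2023-05-21.
May 2023 has 31 days; 10 remain after the 21st, so 11 days reach 2023-06-01.
Advancing 17 more days within June lands on 2023-06-18.

2023-06-18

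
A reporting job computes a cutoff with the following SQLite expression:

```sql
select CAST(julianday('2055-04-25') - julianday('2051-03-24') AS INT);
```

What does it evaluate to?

1493

7 days remain in March 2051 after the 24th (31 − 24).
Full months from April 2051 through March 2055 contribute their day counts.
Then 25 days into April 2055.
Total: 7 + 30 + 31 + 30 + 31 + 31 + 30 + 31 + 30 + 31 + 31 + 29 + 31 + 30 + 31 + 30 + 31 + 31 + 30 + 31 + 30 + 31 + 31 + 28 + 31 + 30 + 31 + 30 + 31 + 31 + 30 + 31 + 30 + 31 + 31 + 28 + 31 + 30 + 31 + 30 + 31 + 31 + 30 + 31 + 30 + 31 + 31 + 28 + 31 + 25 = 1493.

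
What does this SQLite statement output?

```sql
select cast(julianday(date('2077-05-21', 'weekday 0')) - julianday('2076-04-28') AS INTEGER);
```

390

`weekday 0` advances to the next Sunday; 2077-05-21 is a Friday, so it moves forward to 2077-05-23.
2 days remain in April 2076 after the 28th (30 − 28).
Full months from May 2076 through April 2077 contribute their day counts.
Then 23 days into May 2077.
Total: 2 + 31 + 30 + 31 + 31 + 30 + 31 + 30 + 31 + 31 + 28 + 31 + 30 + 23 = 390.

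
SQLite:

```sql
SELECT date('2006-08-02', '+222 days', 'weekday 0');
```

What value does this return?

2007-03-18

Applying '+222 days' to 2006-08-02: counting 222 days forward gives 2007-03-12.
`weekday 0` advances to the next Sunday; 2007-03-12 is a Monday, so it moves forward to 2007-03-18.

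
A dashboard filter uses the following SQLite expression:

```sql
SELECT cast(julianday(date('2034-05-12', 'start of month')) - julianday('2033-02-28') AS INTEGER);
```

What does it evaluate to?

427

`start of month` rewinds 2034-05-12 to 2034-05-01.
0 days remain in February 2033 after the 28th (28 − 28).
Full months from March 2033 through April 2034 contribute their day counts.
Then 1 day into May 2034.
Total: 0 + 31 + 30 + 31 + 30 + 31 + 31 + 30 + 31 + 30 + 31 + 31 + 28 + 31 + 30 + 1 = 427.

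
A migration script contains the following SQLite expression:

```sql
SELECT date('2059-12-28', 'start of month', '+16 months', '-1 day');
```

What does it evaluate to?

`start of month` rewinds 2059-12-28 to 2059-12-01.
Adding +16 months to 2059-12-01 gives 2061-04-01.
Going back 1 day from 2061-04-01 reaches 2061-03-31 (last day of March, 31 days).

2061-03-31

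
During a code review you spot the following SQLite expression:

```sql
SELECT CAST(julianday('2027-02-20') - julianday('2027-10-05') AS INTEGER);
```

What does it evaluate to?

-227

8 days remain in February 2027 after the 20th (28 − 20).
Full months from March 2027 through September 2027 contribute their day counts.
Then 5 days into October 2027.
Total: 8 + 31 + 30 + 31 + 30 + 31 + 31 + 30 + 5 = 227.
The subtraction is earlier − later, so the result is −227 → -227.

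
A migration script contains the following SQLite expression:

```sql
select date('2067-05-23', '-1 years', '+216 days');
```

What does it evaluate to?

Adding -1 year to 2067-05-23 gives 2066-05-23.
Applying '+216 days' to 2066-05-23: counting 216 days forward gives 2066-12-25.

2066-12-25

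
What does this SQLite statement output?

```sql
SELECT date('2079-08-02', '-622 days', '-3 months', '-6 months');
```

Applying '-622 days' to 2079-08-02: counting 622 days back gives 2077-11-18.
Adding -3 months to 2077-11-18 gives 2077-08-18.
Adding -6 months to 2077-08-18 gives 2077-02-18.

2077-02-18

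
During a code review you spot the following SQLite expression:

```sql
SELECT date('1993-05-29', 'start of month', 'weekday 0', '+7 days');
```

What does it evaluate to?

1993-05-09

`start of month` rewinds 1993-05-29 to 1993-05-01.
`weekday 0` advances to the next Sunday; 1993-05-01 is a Saturday, so it moves forward to 1993-05-02.
Advancing 7 more days within May lands on 1993-05-09.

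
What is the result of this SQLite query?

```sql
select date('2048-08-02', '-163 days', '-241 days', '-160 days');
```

Applying '-163 days' to 2048-08-02: counting 163 days back gives 2048-02-21.
Applying '-241 days' to 2048-02-21: counting 241 days back gives 2047-06-25.
Applying '-160 days' to 2047-06-25: counting 160 days back gives 2047-01-16.

2047-01-16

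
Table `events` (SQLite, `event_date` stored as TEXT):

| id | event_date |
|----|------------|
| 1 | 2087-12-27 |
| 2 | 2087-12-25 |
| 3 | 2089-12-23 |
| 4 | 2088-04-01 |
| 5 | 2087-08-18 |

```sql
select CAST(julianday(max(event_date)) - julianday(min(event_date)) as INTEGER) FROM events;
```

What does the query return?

MIN = 2087-08-18, MAX = 2089-12-23.
13 days remain in August 2087 after the 18th (31 − 18).
Full months from September 2087 through November 2089 contribute their day counts.
Then 23 days into December 2089.
Total: 13 + 30 + 31 + 30 + 31 + 31 + 29 + 31 + 30 + 31 + 30 + 31 + 31 + 30 + 31 + 30 + 31 + 31 + 28 + 31 + 30 + 31 + 30 + 31 + 31 + 30 + 31 + 30 + 23 = 858.

858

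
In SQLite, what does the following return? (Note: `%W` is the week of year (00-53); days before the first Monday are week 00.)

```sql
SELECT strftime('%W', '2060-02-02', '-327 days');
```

First apply '-327 days': 2060-02-02 → 2059-03-12.
2059-03-12 is a Wednesday. SQLite's %W counts Mondays since the year started; the result is 10.

10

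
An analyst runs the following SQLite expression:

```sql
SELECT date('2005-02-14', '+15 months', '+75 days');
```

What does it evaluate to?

2006-07-28

Adding +15 months to 2005-02-14 gives 2006-05-14.
Applying '+75 days' to 2006-05-14: counting 75 days forward gives 2006-07-28.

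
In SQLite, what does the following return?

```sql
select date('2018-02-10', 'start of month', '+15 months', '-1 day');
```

`start of month` rewinds 2018-02-10 to 2018-02-01.
Adding +15 months to 2018-02-01 gives 2019-05-01.
Going back 1 day from 2019-05-01 reaches 2019-04-30 (last day of April, 30 days).

2019-04-30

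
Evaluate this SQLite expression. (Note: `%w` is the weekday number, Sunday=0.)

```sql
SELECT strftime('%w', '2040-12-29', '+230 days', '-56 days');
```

5

First apply '+230 days', '-56 days': 2040-12-29 → 2041-06-21.
2041-06-21 is a Friday; with Sunday=0 that is 5.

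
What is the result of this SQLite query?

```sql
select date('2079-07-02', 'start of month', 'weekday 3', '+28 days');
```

2079-08-02

`start of month` rewinds 2079-07-02 to 2079-07-01.
`weekday 3` advances to the next Wednesday; 2079-07-01 is a Saturday, so it moves forward to 2079-07-05.
July 2079 has 31 days; 26 remain after the 5th, so 27 days reach 2079-08-01.
Advancing 1 more day within August lands on 2079-08-02.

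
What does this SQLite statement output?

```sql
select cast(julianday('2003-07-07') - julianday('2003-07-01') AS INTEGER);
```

Both dates are in July 2003: 7 − 1 = 6.

6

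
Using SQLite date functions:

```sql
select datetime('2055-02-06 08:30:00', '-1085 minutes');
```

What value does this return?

2055-02-05 14:25:00

1085 minutes = 18h 5m; -1085 minutes from 2055-02-06 08:30:00 is 2055-02-05 14:25:00 (crosses midnight).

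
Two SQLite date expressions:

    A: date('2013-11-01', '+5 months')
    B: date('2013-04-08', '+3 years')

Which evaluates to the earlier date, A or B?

A = 2014-04-01.
B = 2016-04-08.
A is earlier.

A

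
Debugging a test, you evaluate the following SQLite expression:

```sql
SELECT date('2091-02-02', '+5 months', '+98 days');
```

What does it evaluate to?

2091-10-08

Adding +5 months to 2091-02-02 gives 2091-07-02.
Applying '+98 days' to 2091-07-02: counting 98 days forward gives 2091-10-08.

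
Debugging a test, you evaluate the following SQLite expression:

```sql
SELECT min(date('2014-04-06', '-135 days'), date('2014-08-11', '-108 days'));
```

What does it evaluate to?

2013-11-22

date('2014-04-06', '-135 days') → 2013-11-22.
date('2014-08-11', '-108 days') → 2014-04-25.
Earlier of the two is 2013-11-22.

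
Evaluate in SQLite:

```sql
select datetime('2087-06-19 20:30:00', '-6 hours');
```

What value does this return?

2087-06-19 14:30:00

-6 hours from 2087-06-19 20:30:00 is 2087-06-19 14:30:00.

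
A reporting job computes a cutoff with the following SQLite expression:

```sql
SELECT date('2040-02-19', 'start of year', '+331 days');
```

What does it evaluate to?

`start of year` rewinds 2040-02-19 to 2040-01-01.
Applying '+331 days' to 2040-01-01: counting 331 days forward gives 2040-11-27.

2040-11-27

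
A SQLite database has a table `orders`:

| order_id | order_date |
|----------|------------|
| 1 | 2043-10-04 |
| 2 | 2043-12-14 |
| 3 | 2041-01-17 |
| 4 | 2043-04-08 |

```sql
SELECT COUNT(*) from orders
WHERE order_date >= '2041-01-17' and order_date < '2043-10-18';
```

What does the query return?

3

Rows in [2041-01-17, 2043-10-18): 2043-10-04, 2041-01-17, 2043-04-08 → 3 rows.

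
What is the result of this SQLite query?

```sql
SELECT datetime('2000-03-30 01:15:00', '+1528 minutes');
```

1528 minutes = 25h 28m; +1528 minutes from 2000-03-30 01:15:00 is 2000-03-31 02:43:00 (crosses midnight).

2000-03-31 02:43:00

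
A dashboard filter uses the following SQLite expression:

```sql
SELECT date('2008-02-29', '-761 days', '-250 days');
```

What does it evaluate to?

Applying '-761 days' to 2008-02-29: counting 761 days back gives 2006-01-29.
Applying '-250 days' to 2006-01-29: counting 250 days back gives 2005-05-24.

2005-05-24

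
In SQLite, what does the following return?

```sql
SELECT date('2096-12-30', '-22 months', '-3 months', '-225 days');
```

Adding -22 months to 2096-12-30 targets 2095-02-30. February 2095 has only 28 days, so SQLite normalizes the 2-day overflow forward to 2095-03-02.
Adding -3 months to 2095-03-02 gives 2094-12-02.
Applying '-225 days' to 2094-12-02: counting 225 days back gives 2094-04-21.

2094-04-21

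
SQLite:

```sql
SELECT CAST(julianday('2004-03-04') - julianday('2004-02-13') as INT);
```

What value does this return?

20

16 days remain in February 2004 after the 13th (29 − 13).
Then 4 days into March 2004.
Total: 16 + 4 = 20.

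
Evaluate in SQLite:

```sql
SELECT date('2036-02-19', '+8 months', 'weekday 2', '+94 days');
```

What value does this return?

2037-01-23

Adding +8 months to 2036-02-19 gives 2036-10-19.
`weekday 2` advances to the next Tuesday; 2036-10-19 is a Sunday, so it moves forward to 2036-10-21.
Applying '+94 days' to 2036-10-21: counting 94 days forward gives 2037-01-23.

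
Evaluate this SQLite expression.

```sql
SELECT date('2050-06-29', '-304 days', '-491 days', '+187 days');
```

Applying '-304 days' to 2050-06-29: counting 304 days back gives 2049-08-29.
Applying '-491 days' to 2049-08-29: counting 491 days back gives 2048-04-25.
Applying '+187 days' to 2048-04-25: counting 187 days forward gives 2048-10-29.

2048-10-29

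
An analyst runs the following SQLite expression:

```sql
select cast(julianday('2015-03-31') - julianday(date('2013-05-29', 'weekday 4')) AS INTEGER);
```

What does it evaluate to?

`weekday 4` advances to the next Thursday; 2013-05-29 is a Wednesday, so it moves forward to 2013-05-30.
1 day remains in May 2013 after the 30th (31 − 30).
Full months from June 2013 through February 2015 contribute their day counts.
Then 31 days into March 2015.
Total: 1 + 30 + 31 + 31 + 30 + 31 + 30 + 31 + 31 + 28 + 31 + 30 + 31 + 30 + 31 + 31 + 30 + 31 + 30 + 31 + 31 + 28 + 31 = 670.

670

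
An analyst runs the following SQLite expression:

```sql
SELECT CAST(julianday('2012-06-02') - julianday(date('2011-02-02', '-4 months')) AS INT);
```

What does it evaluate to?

609

Adding -4 months to 2011-02-02 gives 2010-10-02.
29 days remain in October 2010 after the 2nd (31 − 2).
Full months from November 2010 through May 2012 contribute their day counts.
Then 2 days into June 2012.
Total: 29 + 30 + 31 + 31 + 28 + 31 + 30 + 31 + 30 + 31 + 31 + 30 + 31 + 30 + 31 + 31 + 29 + 31 + 30 + 31 + 2 = 609.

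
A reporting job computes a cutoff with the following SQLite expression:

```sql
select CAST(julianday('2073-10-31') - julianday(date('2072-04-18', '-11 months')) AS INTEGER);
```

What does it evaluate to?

Adding -11 months to 2072-04-18 gives 2071-05-18.
13 days remain in May 2071 after the 18th (31 − 18).
Full months from June 2071 through September 2073 contribute their day counts.
Then 31 days into October 2073.
Total: 13 + 30 + 31 + 31 + 30 + 31 + 30 + 31 + 31 + 29 + 31 + 30 + 31 + 30 + 31 + 31 + 30 + 31 + 30 + 31 + 31 + 28 + 31 + 30 + 31 + 30 + 31 + 31 + 30 + 31 = 897.

897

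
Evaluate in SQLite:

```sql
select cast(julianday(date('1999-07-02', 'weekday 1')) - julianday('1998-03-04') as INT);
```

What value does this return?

488

`weekday 1` advances to the next Monday; 1999-07-02 is a Friday, so it moves forward to 1999-07-05.
27 days remain in March 1998 after the 4th (31 − 4).
Full months from April 1998 through June 1999 contribute their day counts.
Then 5 days into July 1999.
Total: 27 + 30 + 31 + 30 + 31 + 31 + 30 + 31 + 30 + 31 + 31 + 28 + 31 + 30 + 31 + 30 + 5 = 488.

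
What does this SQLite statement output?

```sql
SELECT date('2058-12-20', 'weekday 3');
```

2058-12-25

`weekday 3` advances to the next Wednesday; 2058-12-20 is a Friday, so it moves forward to 2058-12-25.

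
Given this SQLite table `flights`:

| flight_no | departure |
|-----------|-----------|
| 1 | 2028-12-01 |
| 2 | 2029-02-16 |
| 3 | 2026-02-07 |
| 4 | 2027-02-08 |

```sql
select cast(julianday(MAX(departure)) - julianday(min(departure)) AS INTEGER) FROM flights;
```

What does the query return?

MIN = 2026-02-07, MAX = 2029-02-16.
21 days remain in February 2026 after the 7th (28 − 7).
Full months from March 2026 through January 2029 contribute their day counts.
Then 16 days into February 2029.
Total: 21 + 31 + 30 + 31 + 30 + 31 + 31 + 30 + 31 + 30 + 31 + 31 + 28 + 31 + 30 + 31 + 30 + 31 + 31 + 30 + 31 + 30 + 31 + 31 + 29 + 31 + 30 + 31 + 30 + 31 + 31 + 30 + 31 + 30 + 31 + 31 + 16 = 1105.

1105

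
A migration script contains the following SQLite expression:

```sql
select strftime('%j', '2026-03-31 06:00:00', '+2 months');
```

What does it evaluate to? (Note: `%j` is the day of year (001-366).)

151

First apply '+2 months': 2026-03-31 06:00:00 → 2026-05-31 06:00:00.
Day-of-year for 2026-05-31: days since 2026-01-01 inclusive = 151, zero-padded to 151.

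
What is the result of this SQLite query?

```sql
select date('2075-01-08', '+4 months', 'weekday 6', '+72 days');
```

2075-07-22

Adding +4 months to 2075-01-08 gives 2075-05-08.
`weekday 6` advances to the next Saturday; 2075-05-08 is a Wednesday, so it moves forward to 2075-05-11.
Applying '+72 days' to 2075-05-11: counting 72 days forward gives 2075-07-22.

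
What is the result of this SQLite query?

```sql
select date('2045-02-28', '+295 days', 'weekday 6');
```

Applying '+295 days' to 2045-02-28: counting 295 days forward gives 2045-12-20.
`weekday 6` advances to the next Saturday; 2045-12-20 is a Wednesday, so it moves forward to 2045-12-23.

2045-12-23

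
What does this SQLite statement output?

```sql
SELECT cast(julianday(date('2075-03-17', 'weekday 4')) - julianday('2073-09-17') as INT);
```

550

`weekday 4` advances to the next Thursday; 2075-03-17 is a Sunday, so it moves forward to 2075-03-21.
13 days remain in September 2073 after the 17th (30 − 17).
Full months from October 2073 through February 2075 contribute their day counts.
Then 21 days into March 2075.
Total: 13 + 31 + 30 + 31 + 31 + 28 + 31 + 30 + 31 + 30 + 31 + 31 + 30 + 31 + 30 + 31 + 31 + 28 + 21 = 550.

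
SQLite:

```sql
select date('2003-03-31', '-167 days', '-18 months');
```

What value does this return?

Applying '-167 days' to 2003-03-31: counting 167 days back gives 2002-10-15.
Adding -18 months to 2002-10-15 gives 2001-04-15.

2001-04-15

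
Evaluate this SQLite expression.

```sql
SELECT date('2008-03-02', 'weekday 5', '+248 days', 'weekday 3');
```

2008-11-12

`weekday 5` advances to the next Friday; 2008-03-02 is a Sunday, so it moves forward to 2008-03-07.
Applying '+248 days' to 2008-03-07: counting 248 days forward gives 2008-11-10.
`weekday 3` advances to the next Wednesday; 2008-11-10 is a Monday, so it moves forward to 2008-11-12.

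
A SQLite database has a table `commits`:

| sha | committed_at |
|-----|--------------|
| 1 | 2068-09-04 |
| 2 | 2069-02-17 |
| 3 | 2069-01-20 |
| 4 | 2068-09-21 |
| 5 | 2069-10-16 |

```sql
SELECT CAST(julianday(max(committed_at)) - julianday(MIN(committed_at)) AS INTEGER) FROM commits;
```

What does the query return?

407

MIN = 2068-09-04, MAX = 2069-10-16.
26 days remain in September 2068 after the 4th (30 − 4).
Full months from October 2068 through September 2069 contribute their day counts.
Then 16 days into October 2069.
Total: 26 + 31 + 30 + 31 + 31 + 28 + 31 + 30 + 31 + 30 + 31 + 31 + 30 + 16 = 407.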